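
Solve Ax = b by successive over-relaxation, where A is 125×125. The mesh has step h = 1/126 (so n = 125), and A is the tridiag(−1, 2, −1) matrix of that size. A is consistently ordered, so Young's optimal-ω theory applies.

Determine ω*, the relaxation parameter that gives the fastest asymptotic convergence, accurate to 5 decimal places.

ω* = 1.95135

½·tridiag(1,0,1) at n=125: λ_k = cos(kπ/126); max |λ| at k=1 ⇒ ρ_J = cos(π/126) ≈ 0.99969.
1 − cos²(π/126) = sin²(π/126) ⇒ √(1−ρ_J²) = sin(π/126) = 0.024931.
ω* = 2/(1+0.024931) = 1.95135
[ρ_SOR] ω* − 1 = 0.95135.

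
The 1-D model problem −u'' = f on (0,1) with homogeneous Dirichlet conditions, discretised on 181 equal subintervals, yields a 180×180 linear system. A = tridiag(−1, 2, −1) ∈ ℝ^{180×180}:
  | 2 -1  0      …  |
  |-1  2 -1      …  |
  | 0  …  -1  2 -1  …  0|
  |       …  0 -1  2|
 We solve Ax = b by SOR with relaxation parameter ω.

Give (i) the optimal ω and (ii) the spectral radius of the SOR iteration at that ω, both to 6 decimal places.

[ρ_J] n=180: ρ(B_J) = cos(π/(n+1)) = cos(π/181) = 0.999849.
root = sin(π/181) = 0.0173560  (since 1−cos² = sin²).
[ω*] 2 ÷ (1 + 0.0173560) = 2 ÷ 1.0173560 = 1.965880.
and ρ(B_{ω*}) = 1.965880 − 1 = 0.965880.

ω* = 1.965880, ρ_SOR = 0.965880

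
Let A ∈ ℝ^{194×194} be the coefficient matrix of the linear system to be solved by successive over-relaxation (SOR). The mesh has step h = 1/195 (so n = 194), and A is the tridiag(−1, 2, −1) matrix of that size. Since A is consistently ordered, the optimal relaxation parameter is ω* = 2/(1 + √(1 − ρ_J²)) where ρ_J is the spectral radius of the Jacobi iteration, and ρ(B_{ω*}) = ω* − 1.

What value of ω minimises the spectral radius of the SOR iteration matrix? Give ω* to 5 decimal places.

[ρ_J] n=194: ρ(B_J) = cos(π/(n+1)) = cos(π/195) = 0.99987.
√(1 − cos²(π/195)) = sin(π/195) ≈ 0.016110.
[ω*] 2 ÷ (1 + 0.016110) = 2 ÷ 1.016110 = 1.96829.
At ω = 1.96829 every |λ(B_ω)| = ω−1, so ρ_SOR = 0.96829.

ω* = 1.96829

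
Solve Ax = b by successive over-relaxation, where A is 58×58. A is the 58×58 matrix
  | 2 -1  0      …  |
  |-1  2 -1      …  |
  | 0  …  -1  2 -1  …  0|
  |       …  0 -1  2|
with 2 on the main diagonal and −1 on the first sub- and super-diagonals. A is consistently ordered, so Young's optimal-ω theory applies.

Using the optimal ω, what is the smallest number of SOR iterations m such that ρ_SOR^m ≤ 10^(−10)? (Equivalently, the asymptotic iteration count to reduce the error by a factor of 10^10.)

½·tridiag(1,0,1) at n=58: λ_k = cos(kπ/59); max |λ| at k=1 ⇒ ρ_J = cos(π/59) ≈ 0.9985827.
√(1 − cos²(π/59)) = sin(π/59) ≈ 0.0532222.
ω* = 2/(1 + 0.0532222) = 2/1.0532222 = 1.8989345.
ρ_SOR = ω* − 1 = 1.8989345 − 1 = 0.8989345.
(0.8989345)^m ≤ 10^{−10}  ⇒  m·ln(0.8989345) ≤ −10·ln10  ⇒  m ≥ 216.114  ⇒  m = 217

m = 217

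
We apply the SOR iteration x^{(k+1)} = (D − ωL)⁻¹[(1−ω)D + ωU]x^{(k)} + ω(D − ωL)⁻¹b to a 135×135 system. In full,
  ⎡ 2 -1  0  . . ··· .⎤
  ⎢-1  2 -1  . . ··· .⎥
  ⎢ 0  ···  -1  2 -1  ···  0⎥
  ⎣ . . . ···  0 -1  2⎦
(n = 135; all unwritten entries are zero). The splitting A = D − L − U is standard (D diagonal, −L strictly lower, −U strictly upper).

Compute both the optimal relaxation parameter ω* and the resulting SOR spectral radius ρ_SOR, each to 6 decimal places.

ω* = 1.954847, ρ_SOR = 0.954847

B_J for the 135×135 system has eigenvalues cos(kπ/136); ρ_J = cos(π/136) = 0.999733.
root = sin(π/136) = 0.0230979  (since 1−cos² = sin²).
Young: ω* = 2/(1+√(1−ρ_J²)) = 2/(1+0.0230979) = 2/1.0230979 = 1.954847.
ρ_SOR = ω* − 1 = 1.954847 − 1 = 0.954847.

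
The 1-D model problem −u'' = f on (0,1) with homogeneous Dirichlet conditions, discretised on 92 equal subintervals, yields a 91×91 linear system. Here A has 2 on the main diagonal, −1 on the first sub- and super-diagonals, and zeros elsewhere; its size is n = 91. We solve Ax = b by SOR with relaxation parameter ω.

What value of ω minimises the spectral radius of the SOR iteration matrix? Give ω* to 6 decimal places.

spectrum of D⁻¹(L+U) = {cos(kπ/92) : 1≤k≤91}; ρ_J = cos(π/92) = 0.999417.
√(1−ρ_J²) = |sin(π/92)| = 0.0341411
Young: ω* = 2/(1+√(1−ρ_J²)) = 2/(1+0.0341411) = 2/1.0341411 = 1.933972.
[ρ_SOR] ω* − 1 = 0.933972.

ω* = 1.933972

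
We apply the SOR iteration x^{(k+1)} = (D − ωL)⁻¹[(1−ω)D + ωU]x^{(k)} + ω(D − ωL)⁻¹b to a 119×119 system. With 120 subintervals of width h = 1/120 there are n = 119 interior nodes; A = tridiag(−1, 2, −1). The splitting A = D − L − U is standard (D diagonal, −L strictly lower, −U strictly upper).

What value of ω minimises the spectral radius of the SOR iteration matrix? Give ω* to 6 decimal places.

ω* = 1.948982

½·tridiag(1,0,1) at n=119: λ_k = cos(kπ/120); max |λ| at k=1 ⇒ ρ_J = cos(π/120) ≈ 0.999657.
root = sin(π/120) = 0.0261769  (since 1−cos² = sin²).
Young: ω* = 2/(1+√(1−ρ_J²)) = 2/(1+0.0261769) = 2/1.0261769 = 1.948982.
[ρ_SOR] ω* − 1 = 0.948982.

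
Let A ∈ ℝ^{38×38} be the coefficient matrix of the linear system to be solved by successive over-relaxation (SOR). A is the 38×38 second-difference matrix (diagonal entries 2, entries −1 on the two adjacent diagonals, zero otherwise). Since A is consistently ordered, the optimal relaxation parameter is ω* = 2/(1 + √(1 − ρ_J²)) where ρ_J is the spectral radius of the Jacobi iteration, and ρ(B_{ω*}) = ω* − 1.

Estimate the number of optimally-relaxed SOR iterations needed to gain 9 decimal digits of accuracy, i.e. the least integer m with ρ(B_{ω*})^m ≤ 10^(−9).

½·tridiag(1,0,1) at n=38: λ_k = cos(kπ/39); max |λ| at k=1 ⇒ ρ_J = cos(π/39) ≈ 0.9967573.
√(1−ρ_J²) = |sin(π/39)| = 0.0804666
[ω*] 2 ÷ (1 + 0.0804666) = 2 ÷ 1.0804666 = 1.8510521.
ρ_SOR = ω* − 1 ≈ 0.8510521.
m ≥ 9·ln10 / (−ln 0.8510521) = 128.491; smallest integer m = 129.

m = 129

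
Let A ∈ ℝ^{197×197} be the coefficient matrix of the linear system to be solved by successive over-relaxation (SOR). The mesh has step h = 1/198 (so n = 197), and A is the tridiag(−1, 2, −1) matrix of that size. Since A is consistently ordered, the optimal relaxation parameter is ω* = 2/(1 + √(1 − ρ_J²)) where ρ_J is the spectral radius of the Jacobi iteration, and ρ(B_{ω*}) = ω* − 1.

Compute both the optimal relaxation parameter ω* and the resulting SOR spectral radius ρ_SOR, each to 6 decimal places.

[ρ_J] n=197: ρ(B_J) = cos(π/(n+1)) = cos(π/198) = 0.999874.
root = sin(π/198) = 0.0158660  (since 1−cos² = sin²).
ω* = 2/(1+0.0158660) = 1.968764
At ω = 1.968764 every |λ(B_ω)| = ω−1, so ρ_SOR = 0.968764.

ω* = 1.968764, ρ_SOR = 0.968764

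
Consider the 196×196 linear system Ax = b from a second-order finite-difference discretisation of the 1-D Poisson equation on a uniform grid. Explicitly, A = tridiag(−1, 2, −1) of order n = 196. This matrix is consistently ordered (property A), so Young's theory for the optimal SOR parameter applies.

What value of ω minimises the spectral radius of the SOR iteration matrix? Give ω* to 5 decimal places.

ω* = 1.96861

B_J for the 196×196 system has eigenvalues cos(kπ/197); ρ_J = cos(π/197) = 0.99987.
root = sin(π/197) = 0.015946  (since 1−cos² = sin²).
ω* = 2/(1 + 0.015946) = 2/1.015946 = 1.96861.
and ρ(B_{ω*}) = 1.96861 − 1 = 0.96861.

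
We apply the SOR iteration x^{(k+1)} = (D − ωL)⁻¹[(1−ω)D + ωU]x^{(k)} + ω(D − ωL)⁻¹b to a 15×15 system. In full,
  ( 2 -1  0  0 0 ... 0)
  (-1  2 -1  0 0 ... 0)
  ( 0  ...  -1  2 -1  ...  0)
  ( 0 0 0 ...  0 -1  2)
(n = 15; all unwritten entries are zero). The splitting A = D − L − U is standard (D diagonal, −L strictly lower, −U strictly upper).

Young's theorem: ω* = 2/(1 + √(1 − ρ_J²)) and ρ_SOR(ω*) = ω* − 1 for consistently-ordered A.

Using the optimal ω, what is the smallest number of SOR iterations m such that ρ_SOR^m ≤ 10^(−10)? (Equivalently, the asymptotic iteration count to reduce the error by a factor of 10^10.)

spectrum of D⁻¹(L+U) = {cos(kπ/16) : 1≤k≤15}; ρ_J = cos(π/16) = 0.9807853.
root = sin(π/16) = 0.1950903  (since 1−cos² = sin²).
ω* = 2 / (1 + 0.1950903) = 2 / 1.1950903 ≈ 1.6735137.
Hence ρ(B_{ω*}) = 1.6735137 − 1 = 0.6735137.
10·ln10 = 23.0259; −ln(0.6735137) = 0.395247; m = ⌈23.0259/0.395247⌉ = ⌈58.257⌉ = 59.

m = 59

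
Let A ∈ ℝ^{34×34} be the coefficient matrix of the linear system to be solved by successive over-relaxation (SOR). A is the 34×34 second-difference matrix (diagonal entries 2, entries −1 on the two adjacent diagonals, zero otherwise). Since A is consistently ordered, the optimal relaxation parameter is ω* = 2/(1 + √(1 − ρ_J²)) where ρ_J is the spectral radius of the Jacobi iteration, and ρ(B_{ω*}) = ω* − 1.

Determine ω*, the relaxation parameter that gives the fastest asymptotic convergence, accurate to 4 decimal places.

ω* = 1.8355

ρ_J = max_k |cos(kπ/35)| = cos(π/35) = 0.9960
√(1 − cos²(π/35)) = sin(π/35) ≈ 0.08964.
Then 2/(1+√(1−ρ_J²)) = 2/(1+0.08964); ω* = 2/1.08964 = 1.8355.
and ρ(B_{ω*}) = 1.8355 − 1 = 0.8355.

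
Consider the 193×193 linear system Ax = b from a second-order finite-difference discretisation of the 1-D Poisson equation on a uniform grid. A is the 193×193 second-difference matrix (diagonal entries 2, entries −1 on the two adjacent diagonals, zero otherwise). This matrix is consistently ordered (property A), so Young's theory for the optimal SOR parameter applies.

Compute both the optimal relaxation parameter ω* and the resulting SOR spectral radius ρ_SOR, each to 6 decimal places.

With n=193, ρ(Jacobi) = cos(π/194) = 0.999869.
√(1−ρ_J²) simplifies to sin(π/194) = 0.0161931.
ω* = 2/(1 + 0.0161931) = 2/1.0161931 = 1.968130.
ρ(B_{ω*}) = ω*−1 = 0.968130

ω* = 1.968130, ρ_SOR = 0.968130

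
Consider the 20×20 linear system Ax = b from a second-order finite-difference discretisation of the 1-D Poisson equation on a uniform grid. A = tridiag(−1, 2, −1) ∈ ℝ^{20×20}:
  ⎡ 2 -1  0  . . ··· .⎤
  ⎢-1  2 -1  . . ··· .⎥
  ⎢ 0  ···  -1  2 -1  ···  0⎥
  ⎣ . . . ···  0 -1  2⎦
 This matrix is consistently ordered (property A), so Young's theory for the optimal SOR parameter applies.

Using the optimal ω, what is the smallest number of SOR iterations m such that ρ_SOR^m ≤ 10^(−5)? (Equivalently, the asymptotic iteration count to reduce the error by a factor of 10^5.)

m = 39

ρ_J = max_k |cos(kπ/21)| = cos(π/21) = 0.9888308
1 − cos²(π/21) = sin²(π/21) ⇒ √(1−ρ_J²) = sin(π/21) = 0.1490423.
ω* = 2 / (1 + 0.1490423) = 2 / 1.1490423 ≈ 1.7405800.
and ρ(B_{ω*}) = 1.7405800 − 1 = 0.7405800.
Need (0.7405800)^m ≤ 10^(−5): m ≥ 5·ln10/|ln 0.7405800| = 11.5129/0.300322 = 38.335 ⇒ m = 39.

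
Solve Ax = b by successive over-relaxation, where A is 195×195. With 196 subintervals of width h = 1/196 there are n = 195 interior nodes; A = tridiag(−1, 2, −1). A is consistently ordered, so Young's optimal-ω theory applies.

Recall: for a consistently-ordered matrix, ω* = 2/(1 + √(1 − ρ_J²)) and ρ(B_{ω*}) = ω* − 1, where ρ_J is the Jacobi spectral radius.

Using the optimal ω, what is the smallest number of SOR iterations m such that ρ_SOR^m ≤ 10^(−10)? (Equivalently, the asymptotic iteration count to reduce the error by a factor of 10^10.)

m = 719

½·tridiag(1,0,1) at n=195: λ_k = cos(kπ/196); max |λ| at k=1 ⇒ ρ_J = cos(π/196) ≈ 0.9998715.
√(1 − cos²(π/196)) = sin(π/196) ≈ 0.0160278.
So ω* = 2/1.0160278 = 1.9684501 (Young).
ρ(B_{ω*}) = ω*−1 = 0.9684501
(0.9684501)^m ≤ 10^{−10}  ⇒  m·ln(0.9684501) ≤ −10·ln10  ⇒  m ≥ 718.251  ⇒  m = 719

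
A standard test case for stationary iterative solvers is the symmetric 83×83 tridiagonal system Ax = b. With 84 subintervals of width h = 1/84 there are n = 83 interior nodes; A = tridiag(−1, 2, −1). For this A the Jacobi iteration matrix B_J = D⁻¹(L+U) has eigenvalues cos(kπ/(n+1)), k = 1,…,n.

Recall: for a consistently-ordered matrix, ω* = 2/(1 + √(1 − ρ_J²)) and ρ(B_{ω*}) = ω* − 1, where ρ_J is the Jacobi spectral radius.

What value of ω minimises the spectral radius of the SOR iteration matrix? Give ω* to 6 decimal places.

[ρ_J] n=83: ρ(B_J) = cos(π/(n+1)) = cos(π/84) = 0.999301.
√(1−ρ_J²) = |sin(π/84)| = 0.0373912
Young: ω* = 2/(1+√(1−ρ_J²)) = 2/(1+0.0373912) = 2/1.0373912 = 1.927913.
[ρ_SOR] ω* − 1 = 0.927913.

ω* = 1.927913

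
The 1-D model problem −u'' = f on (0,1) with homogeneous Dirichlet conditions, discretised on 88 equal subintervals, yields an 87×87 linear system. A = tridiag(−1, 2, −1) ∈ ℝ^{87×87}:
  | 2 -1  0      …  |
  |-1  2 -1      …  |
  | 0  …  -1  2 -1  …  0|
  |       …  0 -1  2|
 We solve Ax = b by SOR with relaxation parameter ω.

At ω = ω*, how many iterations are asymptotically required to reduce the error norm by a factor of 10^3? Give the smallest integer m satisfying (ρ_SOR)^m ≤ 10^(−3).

m = 97

½·tridiag(1,0,1) at n=87: λ_k = cos(kπ/88); max |λ| at k=1 ⇒ ρ_J = cos(π/88) ≈ 0.9993628.
√(1−ρ_J²) = |sin(π/88)| = 0.0356923
So ω* = 2/1.0356923 = 1.9310755 (Young).
ρ_SOR = ω* − 1 = 1.9310755 − 1 = 0.9310755.
(0.9310755)^m ≤ 10^{−3}  ⇒  m·ln(0.9310755) ≤ −3·ln10  ⇒  m ≥ 96.727  ⇒  m = 97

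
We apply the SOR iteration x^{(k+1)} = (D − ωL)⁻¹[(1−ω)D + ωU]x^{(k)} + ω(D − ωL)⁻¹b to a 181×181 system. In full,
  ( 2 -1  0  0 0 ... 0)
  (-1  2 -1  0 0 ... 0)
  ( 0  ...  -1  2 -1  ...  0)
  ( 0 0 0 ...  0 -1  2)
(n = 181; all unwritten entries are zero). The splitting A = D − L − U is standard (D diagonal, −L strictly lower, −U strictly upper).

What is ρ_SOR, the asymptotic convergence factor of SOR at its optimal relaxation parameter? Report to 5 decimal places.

With n=181, ρ(Jacobi) = cos(π/182) = 0.99985.
√(1−ρ_J²) = |sin(π/182)| = 0.017261
ω* = 2/(1+0.017261) = 1.96606
ρ_SOR = ω* − 1 ≈ 0.96606.

ρ_SOR = 0.96606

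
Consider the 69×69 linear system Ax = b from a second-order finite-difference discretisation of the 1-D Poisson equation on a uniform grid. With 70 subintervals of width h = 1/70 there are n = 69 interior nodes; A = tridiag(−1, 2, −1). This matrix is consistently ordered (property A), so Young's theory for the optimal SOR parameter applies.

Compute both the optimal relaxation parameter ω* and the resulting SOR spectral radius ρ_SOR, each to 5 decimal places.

With n=69, ρ(Jacobi) = cos(π/70) = 0.99899.
1 − cos²(π/70) = sin²(π/70) ⇒ √(1−ρ_J²) = sin(π/70) = 0.044865.
ω* = 2 / (1 + 0.044865) = 2 / 1.044865 ≈ 1.91412.
Hence ρ(B_{ω*}) = 1.91412 − 1 = 0.91412.

ω* = 1.91412, ρ_SOR = 0.91412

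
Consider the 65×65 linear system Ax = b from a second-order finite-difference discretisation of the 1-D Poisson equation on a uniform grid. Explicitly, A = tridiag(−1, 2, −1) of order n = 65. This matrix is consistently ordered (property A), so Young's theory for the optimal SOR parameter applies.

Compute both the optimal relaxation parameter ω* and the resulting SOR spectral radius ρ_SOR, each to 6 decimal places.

ω* = 1.909159, ρ_SOR = 0.909159

spectrum of D⁻¹(L+U) = {cos(kπ/66) : 1≤k≤65}; ρ_J = cos(π/66) = 0.998867.
√(1 − cos²(π/66)) = sin(π/66) ≈ 0.0475819.
[ω*] 2 ÷ (1 + 0.0475819) = 2 ÷ 1.0475819 = 1.909159.
Hence ρ(B_{ω*}) = 1.909159 − 1 = 0.909159.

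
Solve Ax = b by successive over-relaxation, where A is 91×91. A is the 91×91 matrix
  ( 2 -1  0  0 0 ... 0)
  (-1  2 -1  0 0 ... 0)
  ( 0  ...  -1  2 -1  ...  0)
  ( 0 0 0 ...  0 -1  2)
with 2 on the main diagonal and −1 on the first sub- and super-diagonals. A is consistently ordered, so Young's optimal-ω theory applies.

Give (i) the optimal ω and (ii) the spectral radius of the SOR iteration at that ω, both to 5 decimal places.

½·tridiag(1,0,1) at n=91: λ_k = cos(kπ/92); max |λ| at k=1 ⇒ ρ_J = cos(π/92) ≈ 0.99942.
√(1−ρ_J²) = |sin(π/92)| = 0.034141
Young: ω* = 2/(1+√(1−ρ_J²)) = 2/(1+0.034141) = 2/1.034141 = 1.93397.
ρ(B_{ω*}) = ω*−1 = 0.93397

ω* = 1.93397, ρ_SOR = 0.93397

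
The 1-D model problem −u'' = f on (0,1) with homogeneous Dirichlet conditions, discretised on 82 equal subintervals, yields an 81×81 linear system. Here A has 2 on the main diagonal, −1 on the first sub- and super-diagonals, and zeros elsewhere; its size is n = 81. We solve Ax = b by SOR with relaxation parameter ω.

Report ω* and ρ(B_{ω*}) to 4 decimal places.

B_J for the 81×81 system has eigenvalues cos(kπ/82); ρ_J = cos(π/82) = 0.9993.
√(1−ρ_J²) simplifies to sin(π/82) = 0.03830.
Then 2/(1+√(1−ρ_J²)) = 2/(1+0.03830); ω* = 2/1.03830 = 1.9262.
At ω = 1.9262 every |λ(B_ω)| = ω−1, so ρ_SOR = 0.9262.

ω* = 1.9262, ρ_SOR = 0.9262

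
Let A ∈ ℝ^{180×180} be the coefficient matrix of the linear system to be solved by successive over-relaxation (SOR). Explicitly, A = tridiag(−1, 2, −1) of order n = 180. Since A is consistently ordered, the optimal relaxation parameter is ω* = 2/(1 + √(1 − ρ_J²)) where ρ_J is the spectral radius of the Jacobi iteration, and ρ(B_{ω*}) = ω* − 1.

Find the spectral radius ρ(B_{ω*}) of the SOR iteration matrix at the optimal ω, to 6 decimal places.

ρ_SOR = 0.965880

With n=180, ρ(Jacobi) = cos(π/181) = 0.999849.
root = sin(π/181) = 0.0173560  (since 1−cos² = sin²).
ω* = 2 / (1 + 0.0173560) = 2 / 1.0173560 ≈ 1.965880.
and ρ(B_{ω*}) = 1.965880 − 1 = 0.965880.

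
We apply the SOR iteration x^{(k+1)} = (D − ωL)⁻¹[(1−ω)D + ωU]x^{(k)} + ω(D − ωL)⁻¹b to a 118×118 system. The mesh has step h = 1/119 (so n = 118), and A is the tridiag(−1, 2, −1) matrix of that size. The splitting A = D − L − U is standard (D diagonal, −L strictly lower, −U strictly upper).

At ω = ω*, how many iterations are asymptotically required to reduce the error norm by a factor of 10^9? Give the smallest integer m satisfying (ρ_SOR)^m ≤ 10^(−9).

m = 393

n=118: λ(B_J) = 1 − λ(A)/2 = cos(kπ/119); k=1 gives ρ_J = 0.9996515.
√(1 − cos²(π/119)) = sin(π/119) ≈ 0.0263969.
Young: ω* = 2/(1+√(1−ρ_J²)) = 2/(1+0.0263969) = 2/1.0263969 = 1.9485640.
and ρ(B_{ω*}) = 1.9485640 − 1 = 0.9485640.
For 9 digits: m = 9·ln10 / (−ln 0.9485640) = 20.7233/0.052806 = 392.442; round up → m = 393.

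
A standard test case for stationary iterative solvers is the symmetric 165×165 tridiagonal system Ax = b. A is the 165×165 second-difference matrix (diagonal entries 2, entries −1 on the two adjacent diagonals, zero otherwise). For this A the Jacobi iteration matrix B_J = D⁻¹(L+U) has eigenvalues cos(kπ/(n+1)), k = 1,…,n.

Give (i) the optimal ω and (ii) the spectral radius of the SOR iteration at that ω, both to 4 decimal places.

ω* = 1.9629, ρ_SOR = 0.9629

With n=165, ρ(Jacobi) = cos(π/166) = 0.9998.
√(1 − cos²(π/166)) = sin(π/166) ≈ 0.01892.
Then 2/(1+√(1−ρ_J²)) = 2/(1+0.01892); ω* = 2/1.01892 = 1.9629.
ρ_SOR = ω* − 1 ≈ 0.9629.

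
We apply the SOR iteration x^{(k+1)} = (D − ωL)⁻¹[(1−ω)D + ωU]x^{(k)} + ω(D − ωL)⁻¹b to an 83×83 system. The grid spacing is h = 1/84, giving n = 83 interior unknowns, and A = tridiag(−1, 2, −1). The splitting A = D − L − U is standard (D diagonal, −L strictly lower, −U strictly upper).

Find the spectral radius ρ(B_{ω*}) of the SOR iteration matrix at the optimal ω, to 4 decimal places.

ρ_SOR = 0.9279

ρ_J = max_k |cos(kπ/84)| = cos(π/84) = 0.9993
√(1 − cos²(π/84)) = sin(π/84) ≈ 0.03739.
[ω*] 2 ÷ (1 + 0.03739) = 2 ÷ 1.03739 = 1.9279.
ρ_SOR = ω* − 1 = 1.9279 − 1 = 0.9279.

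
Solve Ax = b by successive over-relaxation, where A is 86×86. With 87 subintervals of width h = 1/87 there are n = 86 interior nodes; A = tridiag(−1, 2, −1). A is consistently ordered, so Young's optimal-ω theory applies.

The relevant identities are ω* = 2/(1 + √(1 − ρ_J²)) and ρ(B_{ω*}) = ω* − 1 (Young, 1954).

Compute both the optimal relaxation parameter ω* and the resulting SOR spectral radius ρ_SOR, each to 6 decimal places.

ω* = 1.930311, ρ_SOR = 0.930311

spectrum of D⁻¹(L+U) = {cos(kπ/87) : 1≤k≤86}; ρ_J = cos(π/87) = 0.999348.
√(1 − cos²(π/87)) = sin(π/87) ≈ 0.0361024.
Then 2/(1+√(1−ρ_J²)) = 2/(1+0.0361024); ω* = 2/1.0361024 = 1.930311.
ρ(B_{ω*}) = ω*−1 = 0.930311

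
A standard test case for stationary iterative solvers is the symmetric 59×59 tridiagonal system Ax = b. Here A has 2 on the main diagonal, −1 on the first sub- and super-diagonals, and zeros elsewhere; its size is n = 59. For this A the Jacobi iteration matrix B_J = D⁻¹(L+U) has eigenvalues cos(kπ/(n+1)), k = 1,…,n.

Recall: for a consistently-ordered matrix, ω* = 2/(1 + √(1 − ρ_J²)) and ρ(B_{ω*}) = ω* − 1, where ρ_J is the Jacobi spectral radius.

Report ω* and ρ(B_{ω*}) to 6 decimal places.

With n=59, ρ(Jacobi) = cos(π/60) = 0.998630.
√(1−ρ_J²) simplifies to sin(π/60) = 0.0523360.
ω* = 2 / (1 + 0.0523360) = 2 / 1.0523360 ≈ 1.900534.
Hence ρ(B_{ω*}) = 1.900534 − 1 = 0.900534.

ω* = 1.900534, ρ_SOR = 0.900534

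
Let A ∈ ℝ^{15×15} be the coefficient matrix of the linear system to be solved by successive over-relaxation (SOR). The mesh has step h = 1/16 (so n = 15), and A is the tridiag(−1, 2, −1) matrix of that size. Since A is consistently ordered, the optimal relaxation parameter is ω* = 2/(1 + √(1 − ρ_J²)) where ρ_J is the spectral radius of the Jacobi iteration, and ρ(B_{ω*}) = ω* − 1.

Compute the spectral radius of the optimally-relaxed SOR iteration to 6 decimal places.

ρ_SOR = 0.673514

n=15: λ(B_J) = 1 − λ(A)/2 = cos(kπ/16); k=1 gives ρ_J = 0.980785.
√(1−ρ_J²) simplifies to sin(π/16) = 0.1950903.
So ω* = 2/1.1950903 = 1.673514 (Young).
and ρ(B_{ω*}) = 1.673514 − 1 = 0.673514.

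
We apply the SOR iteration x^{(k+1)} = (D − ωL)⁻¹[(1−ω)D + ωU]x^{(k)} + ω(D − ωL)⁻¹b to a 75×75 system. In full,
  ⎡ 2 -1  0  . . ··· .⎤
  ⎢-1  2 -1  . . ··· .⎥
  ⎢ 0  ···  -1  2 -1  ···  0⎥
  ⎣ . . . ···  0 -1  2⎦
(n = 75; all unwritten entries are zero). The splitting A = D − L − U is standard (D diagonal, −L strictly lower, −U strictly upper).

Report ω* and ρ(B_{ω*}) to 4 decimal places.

ω* = 1.9206, ρ_SOR = 0.9206

With n=75, ρ(Jacobi) = cos(π/76) = 0.9991.
√(1−ρ_J²) = |sin(π/76)| = 0.04132
ω* = 2/(1+0.04132) = 1.9206
ρ(B_{ω*}) = ω*−1 = 0.9206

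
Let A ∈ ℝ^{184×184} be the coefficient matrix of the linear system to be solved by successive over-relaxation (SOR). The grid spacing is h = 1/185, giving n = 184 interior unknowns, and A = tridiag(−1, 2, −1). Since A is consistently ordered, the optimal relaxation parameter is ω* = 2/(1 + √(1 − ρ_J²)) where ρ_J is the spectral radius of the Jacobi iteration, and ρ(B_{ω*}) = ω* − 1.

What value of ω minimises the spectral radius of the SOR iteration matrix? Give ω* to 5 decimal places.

ω* = 1.96661

n=184: λ(B_J) = 1 − λ(A)/2 = cos(kπ/185); k=1 gives ρ_J = 0.99986.
√(1−ρ_J²) simplifies to sin(π/185) = 0.016981.
ω* = 2 / (1 + 0.016981) = 2 / 1.016981 ≈ 1.96661.
Hence ρ(B_{ω*}) = 1.96661 − 1 = 0.96661.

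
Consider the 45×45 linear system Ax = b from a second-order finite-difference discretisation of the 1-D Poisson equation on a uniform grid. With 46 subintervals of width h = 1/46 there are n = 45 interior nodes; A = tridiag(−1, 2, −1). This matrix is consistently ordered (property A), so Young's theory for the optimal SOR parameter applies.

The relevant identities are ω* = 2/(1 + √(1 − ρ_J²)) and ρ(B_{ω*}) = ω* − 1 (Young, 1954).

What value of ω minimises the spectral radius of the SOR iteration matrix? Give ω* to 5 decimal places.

ω* = 1.87223

B_J for the 45×45 system has eigenvalues cos(kπ/46); ρ_J = cos(π/46) = 0.99767.
√(1−ρ_J²) = |sin(π/46)| = 0.068242
ω* = 2/(1 + 0.068242) = 2/1.068242 = 1.87223.
ρ_SOR = ω* − 1 = 1.87223 − 1 = 0.87223.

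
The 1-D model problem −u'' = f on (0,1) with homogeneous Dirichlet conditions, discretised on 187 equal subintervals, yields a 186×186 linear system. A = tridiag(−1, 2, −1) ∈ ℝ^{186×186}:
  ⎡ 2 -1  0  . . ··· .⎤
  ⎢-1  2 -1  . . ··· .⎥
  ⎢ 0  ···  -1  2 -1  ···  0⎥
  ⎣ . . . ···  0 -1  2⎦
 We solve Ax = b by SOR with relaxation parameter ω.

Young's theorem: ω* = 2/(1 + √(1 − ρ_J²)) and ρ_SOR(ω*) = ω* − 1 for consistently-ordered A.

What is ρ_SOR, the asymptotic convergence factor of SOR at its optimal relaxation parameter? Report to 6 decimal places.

ρ_SOR = 0.966957

½·tridiag(1,0,1) at n=186: λ_k = cos(kπ/187); max |λ| at k=1 ⇒ ρ_J = cos(π/187) ≈ 0.999859.
√(1 − cos²(π/187)) = sin(π/187) ≈ 0.0167992.
So ω* = 2/1.0167992 = 1.966957 (Young).
ρ_SOR = ω* − 1 ≈ 0.966957.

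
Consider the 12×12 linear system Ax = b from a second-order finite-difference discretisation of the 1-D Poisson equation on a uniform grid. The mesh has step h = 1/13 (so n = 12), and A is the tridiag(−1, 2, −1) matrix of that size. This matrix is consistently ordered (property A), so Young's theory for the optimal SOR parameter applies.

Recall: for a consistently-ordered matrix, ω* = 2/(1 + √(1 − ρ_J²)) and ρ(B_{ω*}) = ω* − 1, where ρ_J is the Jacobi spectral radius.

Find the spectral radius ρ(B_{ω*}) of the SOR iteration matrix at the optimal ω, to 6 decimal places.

ρ_SOR = 0.613794

½·tridiag(1,0,1) at n=12: λ_k = cos(kπ/13); max |λ| at k=1 ⇒ ρ_J = cos(π/13) ≈ 0.970942.
√(1 − cos²(π/13)) = sin(π/13) ≈ 0.2393157.
ω* = 2/(1+0.2393157) = 1.613794
At ω = 1.613794 every |λ(B_ω)| = ω−1, so ρ_SOR = 0.613794.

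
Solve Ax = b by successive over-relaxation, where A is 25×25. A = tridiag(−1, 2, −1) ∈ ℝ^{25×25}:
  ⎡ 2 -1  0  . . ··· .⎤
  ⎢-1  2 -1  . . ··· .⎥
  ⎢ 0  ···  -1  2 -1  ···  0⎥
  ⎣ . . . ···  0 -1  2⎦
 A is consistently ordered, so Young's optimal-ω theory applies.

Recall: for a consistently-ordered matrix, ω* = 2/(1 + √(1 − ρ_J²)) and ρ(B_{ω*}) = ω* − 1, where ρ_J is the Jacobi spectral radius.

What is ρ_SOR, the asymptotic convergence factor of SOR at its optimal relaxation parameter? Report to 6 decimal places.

ρ_SOR = 0.784859

With n=25, ρ(Jacobi) = cos(π/26) = 0.992709.
√(1−ρ_J²) simplifies to sin(π/26) = 0.1205367.
ω* = 2/(1+0.1205367) = 1.784859
[ρ_SOR] ω* − 1 = 0.784859.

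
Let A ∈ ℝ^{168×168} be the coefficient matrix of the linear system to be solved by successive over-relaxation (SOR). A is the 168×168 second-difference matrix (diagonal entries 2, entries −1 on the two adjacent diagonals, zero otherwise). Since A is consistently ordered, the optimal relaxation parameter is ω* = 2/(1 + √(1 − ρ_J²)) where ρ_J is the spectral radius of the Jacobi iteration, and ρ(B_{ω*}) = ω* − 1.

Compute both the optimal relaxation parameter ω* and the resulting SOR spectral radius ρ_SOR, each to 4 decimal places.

ω* = 1.9635, ρ_SOR = 0.9635

½·tridiag(1,0,1) at n=168: λ_k = cos(kπ/169); max |λ| at k=1 ⇒ ρ_J = cos(π/169) ≈ 0.9998.
√(1−ρ_J²) = |sin(π/169)| = 0.01859
[ω*] 2 ÷ (1 + 0.01859) = 2 ÷ 1.01859 = 1.9635.
ρ(B_{ω*}) = ω*−1 = 0.9635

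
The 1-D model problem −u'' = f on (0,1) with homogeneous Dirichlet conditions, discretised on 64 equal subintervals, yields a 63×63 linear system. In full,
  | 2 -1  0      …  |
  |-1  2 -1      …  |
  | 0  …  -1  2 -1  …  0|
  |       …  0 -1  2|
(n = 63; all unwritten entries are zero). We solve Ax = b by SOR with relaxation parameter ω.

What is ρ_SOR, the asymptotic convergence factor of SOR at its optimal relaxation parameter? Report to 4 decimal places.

n=63: λ(B_J) = 1 − λ(A)/2 = cos(kπ/64); k=1 gives ρ_J = 0.9988.
√(1 − cos²(π/64)) = sin(π/64) ≈ 0.04907.
[ω*] 2 ÷ (1 + 0.04907) = 2 ÷ 1.04907 = 1.9065.
ρ_SOR = ω* − 1 = 1.9065 − 1 = 0.9065.

ρ_SOR = 0.9065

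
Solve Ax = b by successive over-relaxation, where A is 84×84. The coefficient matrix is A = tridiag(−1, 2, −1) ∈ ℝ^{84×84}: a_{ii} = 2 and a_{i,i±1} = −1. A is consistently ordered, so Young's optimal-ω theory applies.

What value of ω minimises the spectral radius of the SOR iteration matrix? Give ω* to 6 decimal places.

With n=84, ρ(Jacobi) = cos(π/85) = 0.999317.
1 − cos²(π/85) = sin²(π/85) ⇒ √(1−ρ_J²) = sin(π/85) = 0.0369515.
So ω* = 2/1.0369515 = 1.928731 (Young).
Hence ρ(B_{ω*}) = 1.928731 − 1 = 0.928731.

ω* = 1.928731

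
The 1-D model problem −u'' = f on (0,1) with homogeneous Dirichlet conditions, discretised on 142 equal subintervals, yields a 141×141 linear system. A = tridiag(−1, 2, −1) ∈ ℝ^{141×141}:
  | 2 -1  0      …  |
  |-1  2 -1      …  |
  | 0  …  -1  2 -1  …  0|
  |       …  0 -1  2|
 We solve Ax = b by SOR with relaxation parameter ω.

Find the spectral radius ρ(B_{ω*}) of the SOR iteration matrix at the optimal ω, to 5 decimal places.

n=141: λ(B_J) = 1 − λ(A)/2 = cos(kπ/142); k=1 gives ρ_J = 0.99976.
√(1−ρ_J²) = |sin(π/142)| = 0.022122
Then 2/(1+√(1−ρ_J²)) = 2/(1+0.022122); ω* = 2/1.022122 = 1.95671.
ρ(B_{ω*}) = ω*−1 = 0.95671

ρ_SOR = 0.95671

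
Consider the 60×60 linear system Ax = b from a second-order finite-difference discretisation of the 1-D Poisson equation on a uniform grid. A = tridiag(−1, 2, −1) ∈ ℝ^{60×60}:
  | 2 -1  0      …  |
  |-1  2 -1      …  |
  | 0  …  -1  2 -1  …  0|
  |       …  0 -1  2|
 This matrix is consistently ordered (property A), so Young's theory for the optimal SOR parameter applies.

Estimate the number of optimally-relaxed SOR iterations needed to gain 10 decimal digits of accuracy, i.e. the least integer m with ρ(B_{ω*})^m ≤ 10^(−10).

m = 224

ρ_J = max_k |cos(kπ/61)| = cos(π/61) = 0.9986741
1 − cos²(π/61) = sin²(π/61) ⇒ √(1−ρ_J²) = sin(π/61) = 0.0514788.
ω* = 2/(1 + 0.0514788) = 2/1.0514788 = 1.9020830.
ρ(B_{ω*}) = ω*−1 = 0.9020830
10·ln10 = 23.0259; −ln(0.9020830) = 0.103049; m = ⌈23.0259/0.103049⌉ = ⌈223.446⌉ = 224.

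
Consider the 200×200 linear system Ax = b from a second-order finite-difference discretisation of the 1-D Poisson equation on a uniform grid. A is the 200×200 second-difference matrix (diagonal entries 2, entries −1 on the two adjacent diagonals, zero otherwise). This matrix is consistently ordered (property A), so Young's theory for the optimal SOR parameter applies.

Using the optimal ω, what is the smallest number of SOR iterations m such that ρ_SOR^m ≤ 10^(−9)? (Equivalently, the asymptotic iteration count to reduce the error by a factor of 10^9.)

½·tridiag(1,0,1) at n=200: λ_k = cos(kπ/201); max |λ| at k=1 ⇒ ρ_J = cos(π/201) ≈ 0.9998779.
√(1−ρ_J²) = |sin(π/201)| = 0.0156292
[ω*] 2 ÷ (1 + 0.0156292) = 2 ÷ 1.0156292 = 1.9692226.
ρ(B_{ω*}) = ω*−1 = 0.9692226
9·ln10 = 20.7233; −ln(0.9692226) = 0.031261; m = ⌈20.7233/0.031261⌉ = ⌈662.912⌉ = 663.

m = 663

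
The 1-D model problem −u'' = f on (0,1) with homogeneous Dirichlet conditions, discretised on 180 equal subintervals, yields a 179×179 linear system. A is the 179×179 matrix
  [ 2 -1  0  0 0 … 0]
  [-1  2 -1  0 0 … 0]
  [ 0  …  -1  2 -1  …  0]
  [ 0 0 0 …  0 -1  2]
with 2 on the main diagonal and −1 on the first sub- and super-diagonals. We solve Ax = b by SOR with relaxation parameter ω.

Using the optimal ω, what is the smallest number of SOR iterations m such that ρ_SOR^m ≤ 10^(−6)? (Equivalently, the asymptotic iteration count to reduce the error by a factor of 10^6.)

B_J for the 179×179 system has eigenvalues cos(kπ/180); ρ_J = cos(π/180) = 0.9998477.
√(1−ρ_J²) = |sin(π/180)| = 0.0174524
Then 2/(1+√(1−ρ_J²)) = 2/(1+0.0174524); ω* = 2/1.0174524 = 1.9656939.
Hence ρ(B_{ω*}) = 1.9656939 − 1 = 0.9656939.
For 6 digits: m = 6·ln10 / (−ln 0.9656939) = 13.8155/0.0349084 = 395.764; round up → m = 396.

m = 396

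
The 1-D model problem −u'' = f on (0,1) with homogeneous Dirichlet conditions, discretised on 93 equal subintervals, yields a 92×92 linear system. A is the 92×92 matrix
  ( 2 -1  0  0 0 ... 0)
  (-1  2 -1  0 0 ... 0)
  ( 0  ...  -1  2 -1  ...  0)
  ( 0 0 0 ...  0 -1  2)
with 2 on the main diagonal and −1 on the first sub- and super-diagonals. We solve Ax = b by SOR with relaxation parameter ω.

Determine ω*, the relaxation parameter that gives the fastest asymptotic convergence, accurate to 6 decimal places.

With n=92, ρ(Jacobi) = cos(π/93) = 0.999429.
√(1 − cos²(π/93)) = sin(π/93) ≈ 0.0337741.
ω* = 2/(1 + 0.0337741) = 2/1.0337741 = 1.934659.
Hence ρ(B_{ω*}) = 1.934659 − 1 = 0.934659.

ω* = 1.934659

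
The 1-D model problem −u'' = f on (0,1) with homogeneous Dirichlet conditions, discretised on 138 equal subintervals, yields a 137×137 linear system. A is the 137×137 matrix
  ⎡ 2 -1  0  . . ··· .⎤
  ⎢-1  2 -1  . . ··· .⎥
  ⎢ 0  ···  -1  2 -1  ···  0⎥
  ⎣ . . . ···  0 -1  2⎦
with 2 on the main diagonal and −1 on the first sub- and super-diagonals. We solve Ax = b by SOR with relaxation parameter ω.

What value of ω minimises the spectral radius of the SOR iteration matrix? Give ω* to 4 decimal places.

ρ_J = max_k |cos(kπ/138)| = cos(π/138) = 0.9997
√(1−ρ_J²) simplifies to sin(π/138) = 0.02276.
ω* = 2/(1+0.02276) = 1.9555
Hence ρ(B_{ω*}) = 1.9555 − 1 = 0.9555.

ω* = 1.9555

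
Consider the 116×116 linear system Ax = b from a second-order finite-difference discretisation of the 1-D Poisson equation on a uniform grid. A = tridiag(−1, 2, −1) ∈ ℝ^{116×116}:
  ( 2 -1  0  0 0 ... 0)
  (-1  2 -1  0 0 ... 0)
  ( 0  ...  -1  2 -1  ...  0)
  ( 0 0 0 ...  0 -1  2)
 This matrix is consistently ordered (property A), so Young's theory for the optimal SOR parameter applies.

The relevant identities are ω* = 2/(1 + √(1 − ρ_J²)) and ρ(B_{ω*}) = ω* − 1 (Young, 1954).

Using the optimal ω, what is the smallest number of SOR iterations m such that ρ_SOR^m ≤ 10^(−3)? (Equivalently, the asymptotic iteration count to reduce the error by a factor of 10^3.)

½·tridiag(1,0,1) at n=116: λ_k = cos(kπ/117); max |λ| at k=1 ⇒ ρ_J = cos(π/117) ≈ 0.9996395.
√(1−ρ_J²) simplifies to sin(π/117) = 0.0268480.
ω* = 2/(1+0.0268480) = 1.9477079
Hence ρ(B_{ω*}) = 1.9477079 − 1 = 0.9477079.
ρ_SOR^m ≤ 10^(−3) ⇔ m ≥ 3·ln10/(−ln 0.9477079) = 6.90776/0.0537089 = 128.615; m = ⌈128.615⌉ = 129.

m = 129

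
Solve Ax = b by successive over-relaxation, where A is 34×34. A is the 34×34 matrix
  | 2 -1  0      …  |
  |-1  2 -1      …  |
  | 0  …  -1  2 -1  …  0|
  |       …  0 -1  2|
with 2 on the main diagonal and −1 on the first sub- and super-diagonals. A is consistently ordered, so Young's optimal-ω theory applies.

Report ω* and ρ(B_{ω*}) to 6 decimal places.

½·tridiag(1,0,1) at n=34: λ_k = cos(kπ/35); max |λ| at k=1 ⇒ ρ_J = cos(π/35) ≈ 0.995974.
√(1−ρ_J²) = |sin(π/35)| = 0.0896393
ω* = 2/(1+0.0896393) = 1.835470
and ρ(B_{ω*}) = 1.835470 − 1 = 0.835470.

ω* = 1.835470, ρ_SOR = 0.835470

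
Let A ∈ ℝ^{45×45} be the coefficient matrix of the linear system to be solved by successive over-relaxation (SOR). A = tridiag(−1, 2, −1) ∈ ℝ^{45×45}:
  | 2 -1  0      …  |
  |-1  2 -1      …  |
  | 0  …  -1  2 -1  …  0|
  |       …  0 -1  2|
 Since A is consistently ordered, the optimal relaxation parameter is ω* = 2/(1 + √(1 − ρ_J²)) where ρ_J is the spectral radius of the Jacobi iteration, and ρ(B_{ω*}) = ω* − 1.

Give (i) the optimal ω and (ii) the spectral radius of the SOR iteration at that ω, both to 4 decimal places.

ω* = 1.8722, ρ_SOR = 0.8722

With n=45, ρ(Jacobi) = cos(π/46) = 0.9977.
√(1 − cos²(π/46)) = sin(π/46) ≈ 0.06824.
[ω*] 2 ÷ (1 + 0.06824) = 2 ÷ 1.06824 = 1.8722.
At ω = 1.8722 every |λ(B_ω)| = ω−1, so ρ_SOR = 0.8722.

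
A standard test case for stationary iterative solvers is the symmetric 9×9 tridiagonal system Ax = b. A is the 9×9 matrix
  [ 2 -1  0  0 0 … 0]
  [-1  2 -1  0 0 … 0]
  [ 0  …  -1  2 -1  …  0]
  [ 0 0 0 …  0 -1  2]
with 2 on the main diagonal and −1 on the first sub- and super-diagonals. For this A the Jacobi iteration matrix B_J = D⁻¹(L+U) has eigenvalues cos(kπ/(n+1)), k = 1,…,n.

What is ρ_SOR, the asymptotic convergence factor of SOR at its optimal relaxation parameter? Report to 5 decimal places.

With n=9, ρ(Jacobi) = cos(π/10) = 0.95106.
root = sin(π/10) = 0.309017  (since 1−cos² = sin²).
So ω* = 2/1.309017 = 1.52786 (Young).
Hence ρ(B_{ω*}) = 1.52786 − 1 = 0.52786.

ρ_SOR = 0.52786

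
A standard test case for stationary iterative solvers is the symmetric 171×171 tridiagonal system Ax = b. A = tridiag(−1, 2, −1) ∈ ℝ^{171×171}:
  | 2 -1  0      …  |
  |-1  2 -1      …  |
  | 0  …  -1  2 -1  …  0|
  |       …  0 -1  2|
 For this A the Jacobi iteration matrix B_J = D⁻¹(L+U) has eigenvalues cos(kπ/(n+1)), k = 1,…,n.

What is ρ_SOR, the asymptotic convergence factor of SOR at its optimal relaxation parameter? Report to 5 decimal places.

spectrum of D⁻¹(L+U) = {cos(kπ/172) : 1≤k≤171}; ρ_J = cos(π/172) = 0.99983.
√(1−ρ_J²) = |sin(π/172)| = 0.018264
ω* = 2/(1 + 0.018264) = 2/1.018264 = 1.96413.
ρ_SOR = ω* − 1 = 1.96413 − 1 = 0.96413.

ρ_SOR = 0.96413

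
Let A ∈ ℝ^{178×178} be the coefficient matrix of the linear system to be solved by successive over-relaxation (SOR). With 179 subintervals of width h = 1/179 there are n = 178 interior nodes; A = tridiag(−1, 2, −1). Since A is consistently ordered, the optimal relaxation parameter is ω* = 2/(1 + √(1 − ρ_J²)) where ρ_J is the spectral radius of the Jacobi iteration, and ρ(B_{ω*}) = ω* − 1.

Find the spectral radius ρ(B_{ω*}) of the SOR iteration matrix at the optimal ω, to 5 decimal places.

n=178: λ(B_J) = 1 − λ(A)/2 = cos(kπ/179); k=1 gives ρ_J = 0.99985.
1 − cos²(π/179) = sin²(π/179) ⇒ √(1−ρ_J²) = sin(π/179) = 0.017550.
Young: ω* = 2/(1+√(1−ρ_J²)) = 2/(1+0.017550) = 2/1.017550 = 1.96551.
ρ_SOR = ω* − 1 ≈ 0.96551.

ρ_SOR = 0.96551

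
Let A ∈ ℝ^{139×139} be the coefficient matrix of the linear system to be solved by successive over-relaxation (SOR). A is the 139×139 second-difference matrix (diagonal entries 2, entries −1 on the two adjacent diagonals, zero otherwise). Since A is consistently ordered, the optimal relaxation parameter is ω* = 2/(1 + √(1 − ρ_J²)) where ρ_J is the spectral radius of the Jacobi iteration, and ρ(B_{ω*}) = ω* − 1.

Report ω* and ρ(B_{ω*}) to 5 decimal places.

ω* = 1.95611, ρ_SOR = 0.95611

B_J for the 139×139 system has eigenvalues cos(kπ/140); ρ_J = cos(π/140) = 0.99975.
√(1−ρ_J²) = |sin(π/140)| = 0.022438
ω* = 2/(1 + 0.022438) = 2/1.022438 = 1.95611.
At ω = 1.95611 every |λ(B_ω)| = ω−1, so ρ_SOR = 0.95611.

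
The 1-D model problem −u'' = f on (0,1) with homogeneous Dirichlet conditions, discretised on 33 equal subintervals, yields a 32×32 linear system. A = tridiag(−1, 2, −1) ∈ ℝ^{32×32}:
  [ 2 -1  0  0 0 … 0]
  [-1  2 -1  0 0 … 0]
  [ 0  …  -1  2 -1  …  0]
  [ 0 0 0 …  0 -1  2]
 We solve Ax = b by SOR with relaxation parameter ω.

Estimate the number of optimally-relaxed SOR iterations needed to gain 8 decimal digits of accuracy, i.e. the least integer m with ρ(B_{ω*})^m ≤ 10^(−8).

spectrum of D⁻¹(L+U) = {cos(kπ/33) : 1≤k≤32}; ρ_J = cos(π/33) = 0.9954719.
√(1−ρ_J²) simplifies to sin(π/33) = 0.0950560.
ω* = 2/(1+0.0950560) = 1.8263906
[ρ_SOR] ω* − 1 = 0.8263906.
For 8 digits: m = 8·ln10 / (−ln 0.8263906) = 18.4207/0.190688 = 96.601; round up → m = 97.

m = 97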